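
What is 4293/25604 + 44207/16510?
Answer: 601376729/211361020 ≈ 2.8453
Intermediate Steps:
4293/25604 + 44207/16510 = 601376729/211361020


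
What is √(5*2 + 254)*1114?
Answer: 2228*√66 ≈ 18100.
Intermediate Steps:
√(5*2 + 254)*1114 = √(10 + 254)*1114 = √264*1114 = (2*√66)*1114 = 2228*√66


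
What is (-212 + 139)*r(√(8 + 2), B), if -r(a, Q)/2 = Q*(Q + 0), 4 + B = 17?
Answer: 24674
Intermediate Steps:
B = 13 (B = -4 + 17 = 13)
r(a, Q) = -2*Q² (r(a, Q) = -2*Q*(Q + 0) = -2*Q*Q = -2*Q²)
(-212 + 139)*r(√(8 + 2), B) = (-212 + 139)*(-2*13²) = -(-146)*169 = -73*(-338) = 24674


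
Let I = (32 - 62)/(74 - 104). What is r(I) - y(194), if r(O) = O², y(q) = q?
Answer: -193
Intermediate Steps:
I = 1 (I = -30/(-30) = -30*(-1/30) = 1)
r(I) - y(194) = 1² - 1*194 = 1 - 194 = -193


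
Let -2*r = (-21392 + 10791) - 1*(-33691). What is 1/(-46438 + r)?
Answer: -1/57983 ≈ -1.7246e-5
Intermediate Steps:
r = -11545 (r = -((-21392 + 10791) - 1*(-33691))/2 = -(-10601 + 33691)/2 = -1/2*23090 = -11545)
1/(-46438 + r) = 1/(-46438 - 11545) = 1/(-57983) = -1/57983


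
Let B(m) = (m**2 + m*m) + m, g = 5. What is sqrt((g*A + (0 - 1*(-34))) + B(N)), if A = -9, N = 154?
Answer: 5*sqrt(1903) ≈ 218.12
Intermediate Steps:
B(m) = m + 2*m**2 (B(m) = (m**2 + m**2) + m = 2*m**2 + m = m + 2*m**2)
sqrt((g*A + (0 - 1*(-34))) + B(N)) = sqrt((5*(-9) + (0 - 1*(-34))) + 154*(1 + 2*154)) = sqrt((-45 + (0 + 34)) + 154*(1 + 308)) = sqrt((-45 + 34) + 154*309) = sqrt(-11 + 47586) = sqrt(47575) = 5*sqrt(1903)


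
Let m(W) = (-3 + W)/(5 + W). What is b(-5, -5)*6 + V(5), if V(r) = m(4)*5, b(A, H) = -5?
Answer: -265/9 ≈ -29.444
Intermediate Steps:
m(W) = (-3 + W)/(5 + W)
V(r) = 5/9 (V(r) = ((-3 + 4)/(5 + 4))*5 = (1/9)*5 = ((⅑)*1)*5 = (⅑)*5 = 5/9)
b(-5, -5)*6 + V(5) = -5*6 + 5/9 = -30 + 5/9 = -265/9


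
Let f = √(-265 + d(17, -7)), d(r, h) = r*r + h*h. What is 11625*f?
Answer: 11625*√73 ≈ 99324.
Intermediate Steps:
d(r, h) = h² + r² (d(r, h) = r² + h² = h² + r²)
f = √73 (f = √(-265 + ((-7)² + 17²)) = √(-265 + (49 + 289)) = √(-265 + 338) = √73 ≈ 8.5440)
11625*f = 11625*√73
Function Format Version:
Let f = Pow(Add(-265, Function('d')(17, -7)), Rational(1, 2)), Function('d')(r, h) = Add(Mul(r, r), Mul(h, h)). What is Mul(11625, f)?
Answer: Mul(11625, Pow(73, Rational(1, 2))) ≈ 99324.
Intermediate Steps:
Function('d')(r, h) = Add(Pow(h, 2), Pow(r, 2)) (Function('d')(r, h) = Add(Pow(r, 2), Pow(h, 2)) = Add(Pow(h, 2), Pow(r, 2)))
f = Pow(73, Rational(1, 2)) (f = Pow(Add(-265, Add(Pow(-7, 2), Pow(17, 2))), Rational(1, 2)) = Pow(Add(-265, Add(49, 289)), Rational(1, 2)) = Pow(Add(-265, 338), Rational(1, 2)) = Pow(73, Rational(1, 2)) ≈ 8.5440)
Mul(11625, f) = Mul(11625, Pow(73, Rational(1, 2)))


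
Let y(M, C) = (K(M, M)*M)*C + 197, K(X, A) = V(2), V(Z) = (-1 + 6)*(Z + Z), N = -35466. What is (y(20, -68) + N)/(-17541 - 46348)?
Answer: 62469/63889 ≈ 0.97777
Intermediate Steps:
V(Z) = 10*Z (V(Z) = 5*(2*Z) = 10*Z)
K(X, A) = 20 (K(X, A) = 10*2 = 20)
y(M, C) = 197 + 20*C*M (y(M, C) = (20*M)*C + 197 = 20*C*M + 197 = 197 + 20*C*M)
(y(20, -68) + N)/(-17541 - 46348) = ((197 + 20*(-68)*20) - 35466)/(-17541 - 46348) = ((197 - 27200) - 35466)/(-63889) = (-27003 - 35466)*(-1/63889) = -62469*(-1/63889) = 62469/63889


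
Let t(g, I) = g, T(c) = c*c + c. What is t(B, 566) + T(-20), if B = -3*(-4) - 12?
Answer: 380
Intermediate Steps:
T(c) = c + c² (T(c) = c² + c = c + c²)
B = 0 (B = 12 - 12 = 0)
t(B, 566) + T(-20) = 0 - 20*(1 - 20) = 0 - 20*(-19) = 0 + 380 = 380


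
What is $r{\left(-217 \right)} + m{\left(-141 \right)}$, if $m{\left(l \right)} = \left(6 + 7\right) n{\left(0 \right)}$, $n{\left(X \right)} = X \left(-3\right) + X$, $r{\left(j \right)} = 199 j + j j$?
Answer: $3906$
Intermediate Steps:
$r{\left(j \right)} = j^{2} + 199 j$ ($r{\left(j \right)} = 199 j + j^{2} = j^{2} + 199 j$)
$n{\left(X \right)} = - 2 X$ ($n{\left(X \right)} = - 3 X + X = - 2 X$)
$m{\left(l \right)} = 0$ ($m{\left(l \right)} = \left(6 + 7\right) \left(\left(-2\right) 0\right) = 13 \cdot 0 = 0$)
$r{\left(-217 \right)} + m{\left(-141 \right)} = - 217 \left(199 - 217\right) + 0 = \left(-217\right) \left(-18\right) + 0 = 3906 + 0 = 3906$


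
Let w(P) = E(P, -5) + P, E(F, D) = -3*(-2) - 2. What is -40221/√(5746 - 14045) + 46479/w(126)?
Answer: 46479/130 + 40221*I*√8299/8299 ≈ 357.53 + 441.51*I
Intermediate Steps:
E(F, D) = 4 (E(F, D) = 6 - 2 = 4)
w(P) = 4 + P
-40221/√(5746 - 14045) + 46479/w(126) = -40221/√(5746 - 14045) + 46479/(4 + 126) = -40221*(-I*√8299/8299) + 46479/130 = -40221*(-I*√8299/8299) + 46479*(1/130) = -(-40221)*I*√8299/8299 + 46479/130 = 40221*I*√8299/8299 + 46479/130 = 46479/130 + 40221*I*√8299/8299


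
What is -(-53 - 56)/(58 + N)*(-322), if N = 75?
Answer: -5014/19 ≈ -263.89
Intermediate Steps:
-(-53 - 56)/(58 + N)*(-322) = -(-53 - 56)/(58 + 75)*(-322) = -(-109/133)*(-322) = -(-109*1/133)*(-322) = -(-109)*(-322)/133 = -1*5014/19 = -5014/19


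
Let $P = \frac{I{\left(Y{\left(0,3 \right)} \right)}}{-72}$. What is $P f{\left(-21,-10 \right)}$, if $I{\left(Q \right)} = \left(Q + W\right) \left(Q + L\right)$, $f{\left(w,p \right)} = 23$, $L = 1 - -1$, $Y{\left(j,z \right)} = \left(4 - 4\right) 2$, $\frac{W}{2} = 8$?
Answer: $- \frac{92}{9} \approx -10.222$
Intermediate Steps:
$W = 16$ ($W = 2 \cdot 8 = 16$)
$Y{\left(j,z \right)} = 0$ ($Y{\left(j,z \right)} = 0 \cdot 2 = 0$)
$L = 2$ ($L = 1 + 1 = 2$)
$I{\left(Q \right)} = \left(2 + Q\right) \left(16 + Q\right)$ ($I{\left(Q \right)} = \left(Q + 16\right) \left(Q + 2\right) = \left(16 + Q\right) \left(2 + Q\right) = \left(2 + Q\right) \left(16 + Q\right)$)
$P = - \frac{4}{9}$ ($P = \frac{32 + 0^{2} + 18 \cdot 0}{-72} = \left(32 + 0 + 0\right) \left(- \frac{1}{72}\right) = 32 \left(- \frac{1}{72}\right) = - \frac{4}{9} \approx -0.44444$)
$P f{\left(-21,-10 \right)} = \left(- \frac{4}{9}\right) 23 = - \frac{92}{9}$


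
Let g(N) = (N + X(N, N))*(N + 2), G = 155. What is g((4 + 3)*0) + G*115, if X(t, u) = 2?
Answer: 17829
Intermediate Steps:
g(N) = (2 + N)² (g(N) = (N + 2)*(N + 2) = (2 + N)*(2 + N) = (2 + N)²)
g((4 + 3)*0) + G*115 = (4 + ((4 + 3)*0)² + 4*((4 + 3)*0)) + 155*115 = (4 + (7*0)² + 4*(7*0)) + 17825 = (4 + 0² + 4*0) + 17825 = (4 + 0 + 0) + 17825 = 4 + 17825 = 17829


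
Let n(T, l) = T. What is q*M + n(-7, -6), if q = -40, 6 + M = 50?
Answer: -1767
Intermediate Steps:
M = 44 (M = -6 + 50 = 44)
q*M + n(-7, -6) = -40*44 - 7 = -1760 - 7 = -1767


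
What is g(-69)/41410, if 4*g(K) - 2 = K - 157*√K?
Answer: -67/165640 - 157*I*√69/165640 ≈ -0.00040449 - 0.0078733*I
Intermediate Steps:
g(K) = ½ - 157*√K/4 + K/4 (g(K) = ½ + (K - 157*√K)/4 = ½ + (-157*√K/4 + K/4) = ½ - 157*√K/4 + K/4)
g(-69)/41410 = (½ - 157*I*√69/4 + (¼)*(-69))/41410 = (½ - 157*I*√69/4 - 69/4)*(1/41410) = (-67/4 - 157*I*√69/4)*(1/41410) = -67/165640 - 157*I*√69/165640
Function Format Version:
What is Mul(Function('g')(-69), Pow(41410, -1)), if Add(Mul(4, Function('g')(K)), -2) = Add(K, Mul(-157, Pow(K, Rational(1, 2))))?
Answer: Add(Rational(-67, 165640), Mul(Rational(-157, 165640), I, Pow(69, Rational(1, 2)))) ≈ Add(-0.00040449, Mul(-0.0078733, I))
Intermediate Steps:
Function('g')(K) = Add(Rational(1, 2), Mul(Rational(-157, 4), Pow(K, Rational(1, 2))), Mul(Rational(1, 4), K)) (Function('g')(K) = Add(Rational(1, 2), Mul(Rational(1, 4), Add(K, Mul(-157, Pow(K, Rational(1, 2)))))) = Add(Rational(1, 2), Add(Mul(Rational(-157, 4), Pow(K, Rational(1, 2))), Mul(Rational(1, 4), K))) = Add(Rational(1, 2), Mul(Rational(-157, 4), Pow(K, Rational(1, 2))), Mul(Rational(1, 4), K)))
Mul(Function('g')(-69), Pow(41410, -1)) = Mul(Add(Rational(1, 2), Mul(Rational(-157, 4), Pow(-69, Rational(1, 2))), Mul(Rational(1, 4), -69)), Pow(41410, -1)) = Mul(Add(Rational(1, 2), Mul(Rational(-157, 4), Mul(I, Pow(69, Rational(1, 2)))), Rational(-69, 4)), Rational(1, 41410)) = Mul(Add(Rational(1, 2), Mul(Rational(-157, 4), I, Pow(69, Rational(1, 2))), Rational(-69, 4)), Rational(1, 41410)) = Mul(Add(Rational(-67, 4), Mul(Rational(-157, 4), I, Pow(69, Rational(1, 2)))), Rational(1, 41410)) = Add(Rational(-67, 165640), Mul(Rational(-157, 165640), I, Pow(69, Rational(1, 2))))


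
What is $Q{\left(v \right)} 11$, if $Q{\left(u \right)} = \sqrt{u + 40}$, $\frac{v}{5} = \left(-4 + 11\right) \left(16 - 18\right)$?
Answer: $11 i \sqrt{30} \approx 60.25 i$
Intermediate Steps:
$v = -70$ ($v = 5 \left(-4 + 11\right) \left(16 - 18\right) = 5 \cdot 7 \left(-2\right) = 5 \left(-14\right) = -70$)
$Q{\left(u \right)} = \sqrt{40 + u}$
$Q{\left(v \right)} 11 = \sqrt{40 - 70} \cdot 11 = \sqrt{-30} \cdot 11 = i \sqrt{30} \cdot 11 = 11 i \sqrt{30}$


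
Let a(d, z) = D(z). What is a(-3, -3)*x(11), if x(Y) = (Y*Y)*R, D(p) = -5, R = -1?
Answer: 605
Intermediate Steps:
x(Y) = -Y² (x(Y) = (Y*Y)*(-1) = Y²*(-1) = -Y²)
a(d, z) = -5
a(-3, -3)*x(11) = -(-5)*11² = -(-5)*121 = -5*(-121) = 605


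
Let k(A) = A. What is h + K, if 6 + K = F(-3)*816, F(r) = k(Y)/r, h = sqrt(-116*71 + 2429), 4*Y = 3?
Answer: -210 + I*sqrt(5807) ≈ -210.0 + 76.204*I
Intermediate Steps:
Y = 3/4 (Y = (1/4)*3 = 3/4 ≈ 0.75000)
h = I*sqrt(5807) (h = sqrt(-8236 + 2429) = sqrt(-5807) = I*sqrt(5807) ≈ 76.204*I)
F(r) = 3/(4*r)
K = -210 (K = -6 + ((3/4)/(-3))*816 = -6 + ((3/4)*(-1/3))*816 = -6 - 1/4*816 = -6 - 204 = -210)
h + K = I*sqrt(5807) - 210 = -210 + I*sqrt(5807)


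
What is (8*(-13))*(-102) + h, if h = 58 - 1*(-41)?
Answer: 10707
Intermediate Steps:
h = 99 (h = 58 + 41 = 99)
(8*(-13))*(-102) + h = (8*(-13))*(-102) + 99 = -104*(-102) + 99 = 10608 + 99 = 10707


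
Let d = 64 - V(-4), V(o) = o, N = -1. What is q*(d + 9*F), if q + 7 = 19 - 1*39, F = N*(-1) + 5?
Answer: -3294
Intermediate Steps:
F = 6 (F = -1*(-1) + 5 = 1 + 5 = 6)
q = -27 (q = -7 + (19 - 1*39) = -7 + (19 - 39) = -7 - 20 = -27)
d = 68 (d = 64 - 1*(-4) = 64 + 4 = 68)
q*(d + 9*F) = -27*(68 + 9*6) = -27*(68 + 54) = -27*122 = -3294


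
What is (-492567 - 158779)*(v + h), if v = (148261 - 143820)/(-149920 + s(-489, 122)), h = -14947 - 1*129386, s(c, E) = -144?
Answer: 7053813955774769/75032 ≈ 9.4011e+10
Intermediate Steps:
h = -144333 (h = -14947 - 129386 = -144333)
v = -4441/150064 (v = (148261 - 143820)/(-149920 - 144) = 4441/(-150064) = 4441*(-1/150064) = -4441/150064 ≈ -0.029594)
(-492567 - 158779)*(v + h) = (-492567 - 158779)*(-4441/150064 - 144333) = -651346*(-21659191753/150064) = 7053813955774769/75032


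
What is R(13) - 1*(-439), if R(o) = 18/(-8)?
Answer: 1747/4 ≈ 436.75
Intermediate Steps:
R(o) = -9/4 (R(o) = 18*(-⅛) = -9/4)
R(13) - 1*(-439) = -9/4 - 1*(-439) = -9/4 + 439 = 1747/4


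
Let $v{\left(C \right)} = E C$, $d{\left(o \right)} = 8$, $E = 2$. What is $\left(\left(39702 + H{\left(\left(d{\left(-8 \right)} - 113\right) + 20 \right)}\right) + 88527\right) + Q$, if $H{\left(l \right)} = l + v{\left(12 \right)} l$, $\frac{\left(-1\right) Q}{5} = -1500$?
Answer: $133604$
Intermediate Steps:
$v{\left(C \right)} = 2 C$
$Q = 7500$ ($Q = \left(-5\right) \left(-1500\right) = 7500$)
$H{\left(l \right)} = 25 l$ ($H{\left(l \right)} = l + 2 \cdot 12 l = l + 24 l = 25 l$)
$\left(\left(39702 + H{\left(\left(d{\left(-8 \right)} - 113\right) + 20 \right)}\right) + 88527\right) + Q = \left(\left(39702 + 25 \left(\left(8 - 113\right) + 20\right)\right) + 88527\right) + 7500 = \left(\left(39702 + 25 \left(-105 + 20\right)\right) + 88527\right) + 7500 = \left(\left(39702 + 25 \left(-85\right)\right) + 88527\right) + 7500 = \left(\left(39702 - 2125\right) + 88527\right) + 7500 = \left(37577 + 88527\right) + 7500 = 126104 + 7500 = 133604$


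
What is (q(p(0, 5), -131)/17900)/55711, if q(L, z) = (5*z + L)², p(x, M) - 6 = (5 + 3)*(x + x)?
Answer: 421201/997226900 ≈ 0.00042237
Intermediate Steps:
p(x, M) = 6 + 16*x (p(x, M) = 6 + (5 + 3)*(x + x) = 6 + 8*(2*x) = 6 + 16*x)
q(L, z) = (L + 5*z)²
(q(p(0, 5), -131)/17900)/55711 = (((6 + 16*0) + 5*(-131))²/17900)/55711 = (((6 + 0) - 655)²*(1/17900))*(1/55711) = ((6 - 655)²*(1/17900))*(1/55711) = ((-649)²*(1/17900))*(1/55711) = (421201*(1/17900))*(1/55711) = (421201/17900)*(1/55711) = 421201/997226900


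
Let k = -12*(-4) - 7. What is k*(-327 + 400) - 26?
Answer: 2967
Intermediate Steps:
k = 41 (k = 48 - 7 = 41)
k*(-327 + 400) - 26 = 41*(-327 + 400) - 26 = 41*73 - 26 = 2993 - 26 = 2967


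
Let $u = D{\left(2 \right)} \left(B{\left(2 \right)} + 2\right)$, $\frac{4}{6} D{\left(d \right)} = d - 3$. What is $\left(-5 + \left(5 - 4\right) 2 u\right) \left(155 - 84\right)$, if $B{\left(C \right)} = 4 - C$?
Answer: $-1207$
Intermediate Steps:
$D{\left(d \right)} = - \frac{9}{2} + \frac{3 d}{2}$ ($D{\left(d \right)} = \frac{3 \left(d - 3\right)}{2} = \frac{3 \left(-3 + d\right)}{2} = - \frac{9}{2} + \frac{3 d}{2}$)
$u = -6$ ($u = \left(- \frac{9}{2} + \frac{3}{2} \cdot 2\right) \left(\left(4 - 2\right) + 2\right) = \left(- \frac{9}{2} + 3\right) \left(\left(4 - 2\right) + 2\right) = - \frac{3 \left(2 + 2\right)}{2} = \left(- \frac{3}{2}\right) 4 = -6$)
$\left(-5 + \left(5 - 4\right) 2 u\right) \left(155 - 84\right) = \left(-5 + \left(5 - 4\right) 2 \left(-6\right)\right) \left(155 - 84\right) = \left(-5 + 1 \cdot 2 \left(-6\right)\right) 71 = \left(-5 + 2 \left(-6\right)\right) 71 = \left(-5 - 12\right) 71 = \left(-17\right) 71 = -1207$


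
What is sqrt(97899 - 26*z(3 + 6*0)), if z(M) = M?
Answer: 3*sqrt(10869) ≈ 312.76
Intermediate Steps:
sqrt(97899 - 26*z(3 + 6*0)) = sqrt(97899 - 26*(3 + 6*0)) = sqrt(97899 - 26*(3 + 0)) = sqrt(97899 - 26*3) = sqrt(97899 - 78) = sqrt(97821) = 3*sqrt(10869)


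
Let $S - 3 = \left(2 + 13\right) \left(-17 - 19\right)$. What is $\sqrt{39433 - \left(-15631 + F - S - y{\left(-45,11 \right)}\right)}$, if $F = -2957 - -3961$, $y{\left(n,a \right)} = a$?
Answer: $\sqrt{53534} \approx 231.37$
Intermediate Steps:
$F = 1004$ ($F = -2957 + 3961 = 1004$)
$S = -537$ ($S = 3 + \left(2 + 13\right) \left(-17 - 19\right) = 3 + 15 \left(-36\right) = 3 - 540 = -537$)
$\sqrt{39433 - \left(-15631 + F - S - y{\left(-45,11 \right)}\right)} = \sqrt{39433 + \left(\left(15631 + 11\right) - 1541\right)} = \sqrt{39433 + \left(15642 - 1541\right)} = \sqrt{39433 + 14101} = \sqrt{53534}$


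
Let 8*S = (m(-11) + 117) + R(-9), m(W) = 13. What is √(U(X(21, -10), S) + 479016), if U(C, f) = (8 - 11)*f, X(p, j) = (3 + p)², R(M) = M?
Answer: √7663530/4 ≈ 692.08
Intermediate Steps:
S = 121/8 (S = ((13 + 117) - 9)/8 = (130 - 9)/8 = (⅛)*121 = 121/8 ≈ 15.125)
U(C, f) = -3*f
√(U(X(21, -10), S) + 479016) = √(-3*121/8 + 479016) = √(-363/8 + 479016) = √(3831765/8) = √7663530/4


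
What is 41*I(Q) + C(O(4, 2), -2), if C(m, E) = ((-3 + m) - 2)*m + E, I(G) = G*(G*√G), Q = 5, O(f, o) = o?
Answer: -8 + 1025*√5 ≈ 2284.0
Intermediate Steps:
I(G) = G^(5/2) (I(G) = G*G^(3/2) = G^(5/2))
C(m, E) = E + m*(-5 + m) (C(m, E) = (-5 + m)*m + E = m*(-5 + m) + E = E + m*(-5 + m))
41*I(Q) + C(O(4, 2), -2) = 41*5^(5/2) + (-2 + 2² - 5*2) = 41*(25*√5) + (-2 + 4 - 10) = 1025*√5 - 8 = -8 + 1025*√5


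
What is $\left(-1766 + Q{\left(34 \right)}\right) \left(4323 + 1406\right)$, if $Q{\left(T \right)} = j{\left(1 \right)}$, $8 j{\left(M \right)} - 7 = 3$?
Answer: $- \frac{40441011}{4} \approx -1.011 \cdot 10^{7}$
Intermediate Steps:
$j{\left(M \right)} = \frac{5}{4}$ ($j{\left(M \right)} = \frac{7}{8} + \frac{1}{8} \cdot 3 = \frac{7}{8} + \frac{3}{8} = \frac{5}{4}$)
$Q{\left(T \right)} = \frac{5}{4}$
$\left(-1766 + Q{\left(34 \right)}\right) \left(4323 + 1406\right) = \left(-1766 + \frac{5}{4}\right) \left(4323 + 1406\right) = \left(- \frac{7059}{4}\right) 5729 = - \frac{40441011}{4}$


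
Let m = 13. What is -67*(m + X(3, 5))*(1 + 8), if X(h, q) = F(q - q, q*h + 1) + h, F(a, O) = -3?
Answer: -7839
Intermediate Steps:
X(h, q) = -3 + h
-67*(m + X(3, 5))*(1 + 8) = -67*(13 + (-3 + 3))*(1 + 8) = -67*(13 + 0)*9 = -871*9 = -67*117 = -7839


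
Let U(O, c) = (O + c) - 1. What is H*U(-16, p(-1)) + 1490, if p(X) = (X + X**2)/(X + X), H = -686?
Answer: 13152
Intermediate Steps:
p(X) = (X + X**2)/(2*X) (p(X) = (X + X**2)/((2*X)) = (X + X**2)*(1/(2*X)) = (X + X**2)/(2*X))
U(O, c) = -1 + O + c
H*U(-16, p(-1)) + 1490 = -686*(-1 - 16 + (1/2 + (1/2)*(-1))) + 1490 = -686*(-1 - 16 + (1/2 - 1/2)) + 1490 = -686*(-1 - 16 + 0) + 1490 = -686*(-17) + 1490 = 11662 + 1490 = 13152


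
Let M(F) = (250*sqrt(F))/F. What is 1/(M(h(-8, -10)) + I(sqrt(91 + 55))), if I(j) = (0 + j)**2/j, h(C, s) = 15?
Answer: 3/(3*sqrt(146) + 50*sqrt(15)) ≈ 0.013049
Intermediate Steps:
M(F) = 250/sqrt(F)
I(j) = j (I(j) = j**2/j = j)
1/(M(h(-8, -10)) + I(sqrt(91 + 55))) = 1/(250/sqrt(15) + sqrt(91 + 55)) = 1/(250*(sqrt(15)/15) + sqrt(146)) = 1/(50*sqrt(15)/3 + sqrt(146)) = 1/(sqrt(146) + 50*sqrt(15)/3)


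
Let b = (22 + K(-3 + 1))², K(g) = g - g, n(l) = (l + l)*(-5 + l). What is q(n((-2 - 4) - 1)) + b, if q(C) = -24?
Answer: 460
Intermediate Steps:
n(l) = 2*l*(-5 + l) (n(l) = (2*l)*(-5 + l) = 2*l*(-5 + l))
K(g) = 0
b = 484 (b = (22 + 0)² = 22² = 484)
q(n((-2 - 4) - 1)) + b = -24 + 484 = 460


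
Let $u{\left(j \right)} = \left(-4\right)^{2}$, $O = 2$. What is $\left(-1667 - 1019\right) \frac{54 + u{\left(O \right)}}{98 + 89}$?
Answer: $- \frac{11060}{11} \approx -1005.5$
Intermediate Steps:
$u{\left(j \right)} = 16$
$\left(-1667 - 1019\right) \frac{54 + u{\left(O \right)}}{98 + 89} = \left(-1667 - 1019\right) \frac{54 + 16}{98 + 89} = \left(-1667 - 1019\right) \frac{70}{187} = - 2686 \cdot 70 \cdot \frac{1}{187} = \left(-2686\right) \frac{70}{187} = - \frac{11060}{11}$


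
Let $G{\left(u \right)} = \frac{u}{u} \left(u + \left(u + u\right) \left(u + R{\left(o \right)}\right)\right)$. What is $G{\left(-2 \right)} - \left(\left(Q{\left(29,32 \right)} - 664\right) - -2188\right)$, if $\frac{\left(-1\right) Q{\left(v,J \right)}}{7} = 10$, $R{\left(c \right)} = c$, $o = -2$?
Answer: $-1440$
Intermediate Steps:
$G{\left(u \right)} = u + 2 u \left(-2 + u\right)$ ($G{\left(u \right)} = \frac{u}{u} \left(u + \left(u + u\right) \left(u - 2\right)\right) = 1 \left(u + 2 u \left(-2 + u\right)\right) = u + 2 u \left(-2 + u\right)$)
$Q{\left(v,J \right)} = -70$ ($Q{\left(v,J \right)} = \left(-7\right) 10 = -70$)
$G{\left(-2 \right)} - \left(\left(Q{\left(29,32 \right)} - 664\right) - -2188\right) = - 2 \left(-3 + 2 \left(-2\right)\right) - \left(\left(-70 - 664\right) - -2188\right) = - 2 \left(-3 - 4\right) - \left(-734 + 2188\right) = \left(-2\right) \left(-7\right) - 1454 = 14 - 1454 = -1440$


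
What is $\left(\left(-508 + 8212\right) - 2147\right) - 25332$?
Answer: $-19775$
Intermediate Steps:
$\left(\left(-508 + 8212\right) - 2147\right) - 25332 = \left(7704 - 2147\right) - 25332 = 5557 - 25332 = -19775$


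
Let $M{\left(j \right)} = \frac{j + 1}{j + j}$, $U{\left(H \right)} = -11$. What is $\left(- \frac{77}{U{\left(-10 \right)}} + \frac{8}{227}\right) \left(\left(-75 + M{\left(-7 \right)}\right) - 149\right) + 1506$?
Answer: $- \frac{106271}{1589} \approx -66.879$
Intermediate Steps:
$M{\left(j \right)} = \frac{1 + j}{2 j}$
$\left(- \frac{77}{U{\left(-10 \right)}} + \frac{8}{227}\right) \left(\left(-75 + M{\left(-7 \right)}\right) - 149\right) + 1506 = \left(- \frac{77}{-11} + \frac{8}{227}\right) \left(\left(-75 + \frac{1 - 7}{2 \left(-7\right)}\right) - 149\right) + 1506 = \left(\left(-77\right) \left(- \frac{1}{11}\right) + 8 \cdot \frac{1}{227}\right) \left(\left(-75 + \frac{1}{2} \left(- \frac{1}{7}\right) \left(-6\right)\right) - 149\right) + 1506 = \left(7 + \frac{8}{227}\right) \left(\left(-75 + \frac{3}{7}\right) - 149\right) + 1506 = \frac{1597 \left(- \frac{522}{7} - 149\right)}{227} + 1506 = \frac{1597}{227} \left(- \frac{1565}{7}\right) + 1506 = - \frac{2499305}{1589} + 1506 = - \frac{106271}{1589}$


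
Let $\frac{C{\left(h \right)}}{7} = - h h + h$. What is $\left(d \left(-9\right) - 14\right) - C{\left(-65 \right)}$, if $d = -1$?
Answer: $30025$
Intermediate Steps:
$C{\left(h \right)} = - 7 h^{2} + 7 h$ ($C{\left(h \right)} = 7 \left(- h h + h\right) = 7 \left(- h^{2} + h\right) = 7 \left(h - h^{2}\right) = - 7 h^{2} + 7 h$)
$\left(d \left(-9\right) - 14\right) - C{\left(-65 \right)} = \left(\left(-1\right) \left(-9\right) - 14\right) - 7 \left(-65\right) \left(1 - -65\right) = \left(9 - 14\right) - 7 \left(-65\right) \left(1 + 65\right) = -5 - 7 \left(-65\right) 66 = -5 - -30030 = -5 + 30030 = 30025$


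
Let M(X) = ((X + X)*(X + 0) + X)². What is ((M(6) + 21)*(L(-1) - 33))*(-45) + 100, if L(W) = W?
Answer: 9340750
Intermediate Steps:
M(X) = (X + 2*X²)² (M(X) = ((2*X)*X + X)² = (2*X² + X)² = (X + 2*X²)²)
((M(6) + 21)*(L(-1) - 33))*(-45) + 100 = ((6²*(1 + 2*6)² + 21)*(-1 - 33))*(-45) + 100 = ((36*(1 + 12)² + 21)*(-34))*(-45) + 100 = ((36*13² + 21)*(-34))*(-45) + 100 = ((36*169 + 21)*(-34))*(-45) + 100 = ((6084 + 21)*(-34))*(-45) + 100 = (6105*(-34))*(-45) + 100 = -207570*(-45) + 100 = 9340650 + 100 = 9340750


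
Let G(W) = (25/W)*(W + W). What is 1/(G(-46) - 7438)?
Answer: -1/7388 ≈ -0.00013535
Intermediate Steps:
G(W) = 50 (G(W) = (25/W)*(2*W) = 50)
1/(G(-46) - 7438) = 1/(50 - 7438) = 1/(-7388) = -1/7388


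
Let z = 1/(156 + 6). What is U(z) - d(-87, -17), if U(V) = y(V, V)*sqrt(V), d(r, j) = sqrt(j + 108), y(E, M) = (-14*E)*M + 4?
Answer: -sqrt(91) + 52481*sqrt(2)/236196 ≈ -9.2252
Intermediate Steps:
y(E, M) = 4 - 14*E*M (y(E, M) = -14*E*M + 4 = 4 - 14*E*M)
d(r, j) = sqrt(108 + j)
z = 1/162 ≈ 0.0061728
U(V) = sqrt(V)*(4 - 14*V**2) (U(V) = (4 - 14*V*V)*sqrt(V) = (4 - 14*V**2)*sqrt(V) = sqrt(V)*(4 - 14*V**2))
U(z) - d(-87, -17) = sqrt(1/162)*(4 - 14*(1/162)**2) - sqrt(108 - 17) = (sqrt(2)/18)*(4 - 14*1/26244) - sqrt(91) = (sqrt(2)/18)*(4 - 7/13122) - sqrt(91) = (sqrt(2)/18)*(52481/13122) - sqrt(91) = 52481*sqrt(2)/236196 - sqrt(91) = -sqrt(91) + 52481*sqrt(2)/236196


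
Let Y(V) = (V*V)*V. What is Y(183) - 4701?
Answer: 6123786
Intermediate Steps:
Y(V) = V³ (Y(V) = V²*V = V³)
Y(183) - 4701 = 183³ - 4701 = 6128487 - 4701 = 6123786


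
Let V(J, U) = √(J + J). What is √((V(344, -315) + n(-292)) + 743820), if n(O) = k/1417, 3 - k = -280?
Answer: √(1493508396991 + 8031556*√43)/1417 ≈ 862.46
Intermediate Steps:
k = 283 (k = 3 - 1*(-280) = 3 + 280 = 283)
n(O) = 283/1417
V(J, U) = √2*√J (V(J, U) = √(2*J) = √2*√J)
√((V(344, -315) + n(-292)) + 743820) = √((√2*√344 + 283/1417) + 743820) = √((√2*(2*√86) + 283/1417) + 743820) = √((4*√43 + 283/1417) + 743820) = √((283/1417 + 4*√43) + 743820) = √(1053993223/1417 + 4*√43)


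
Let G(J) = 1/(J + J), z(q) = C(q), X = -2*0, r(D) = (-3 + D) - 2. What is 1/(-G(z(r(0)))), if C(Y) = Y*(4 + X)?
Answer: 40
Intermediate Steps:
r(D) = -5 + D
X = 0
C(Y) = 4*Y (C(Y) = Y*(4 + 0) = Y*4 = 4*Y)
z(q) = 4*q
G(J) = 1/(2*J)
1/(-G(z(r(0)))) = 1/(-1/(2*(4*(-5 + 0)))) = 1/(-1/(2*(4*(-5)))) = 1/(-1/(2*(-20))) = 1/(-(-1)/(2*20)) = 1/(-1*(-1/40)) = 1/(1/40) = 40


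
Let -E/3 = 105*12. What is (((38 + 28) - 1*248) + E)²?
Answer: 15697444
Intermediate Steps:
E = -3780 (E = -315*12 = -3*1260 = -3780)
(((38 + 28) - 1*248) + E)² = (((38 + 28) - 1*248) - 3780)² = ((66 - 248) - 3780)² = (-182 - 3780)² = (-3962)² = 15697444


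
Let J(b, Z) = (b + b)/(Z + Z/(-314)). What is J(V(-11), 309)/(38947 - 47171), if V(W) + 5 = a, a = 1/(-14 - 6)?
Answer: 15857/3977003040 ≈ 3.9872e-6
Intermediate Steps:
a = -1/20 (a = 1/(-20) = -1/20 ≈ -0.050000)
V(W) = -101/20 (V(W) = -5 - 1/20 = -101/20)
J(b, Z) = 628*b/(313*Z) (J(b, Z) = (2*b)/(Z + Z*(-1/314)) = (2*b)/(Z - Z/314) = (2*b)/((313*Z/314)) = (2*b)*(314/(313*Z)) = 628*b/(313*Z))
J(V(-11), 309)/(38947 - 47171) = ((628/313)*(-101/20)/309)/(38947 - 47171) = ((628/313)*(-101/20)*(1/309))/(-8224) = -15857/483585*(-1/8224) = 15857/3977003040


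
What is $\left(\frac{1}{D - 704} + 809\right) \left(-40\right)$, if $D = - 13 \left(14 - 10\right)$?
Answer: $- \frac{6116030}{189} \approx -32360.0$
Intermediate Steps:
$D = -52$ ($D = \left(-13\right) 4 = -52$)
$\left(\frac{1}{D - 704} + 809\right) \left(-40\right) = \left(\frac{1}{-52 - 704} + 809\right) \left(-40\right) = \left(\frac{1}{-756} + 809\right) \left(-40\right) = \left(- \frac{1}{756} + 809\right) \left(-40\right) = \frac{611603}{756} \left(-40\right) = - \frac{6116030}{189}$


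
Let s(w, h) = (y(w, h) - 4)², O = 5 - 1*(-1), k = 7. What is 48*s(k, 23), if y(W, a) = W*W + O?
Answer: 124848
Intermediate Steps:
O = 6 (O = 5 + 1 = 6)
y(W, a) = 6 + W² (y(W, a) = W*W + 6 = W² + 6 = 6 + W²)
s(w, h) = (2 + w²)² (s(w, h) = ((6 + w²) - 4)² = (2 + w²)²)
48*s(k, 23) = 48*(2 + 7²)² = 48*(2 + 49)² = 48*51² = 48*2601 = 124848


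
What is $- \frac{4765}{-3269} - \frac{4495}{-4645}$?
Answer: $\frac{7365516}{3036901} \approx 2.4253$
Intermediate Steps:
$- \frac{4765}{-3269} - \frac{4495}{-4645} = \left(-4765\right) \left(- \frac{1}{3269}\right) - - \frac{899}{929} = \frac{4765}{3269} + \frac{899}{929} = \frac{7365516}{3036901}$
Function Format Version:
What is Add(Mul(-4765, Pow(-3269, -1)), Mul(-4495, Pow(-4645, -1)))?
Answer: Rational(7365516, 3036901) ≈ 2.4253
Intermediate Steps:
Add(Mul(-4765, Pow(-3269, -1)), Mul(-4495, Pow(-4645, -1))) = Add(Mul(-4765, Rational(-1, 3269)), Mul(-4495, Rational(-1, 4645))) = Add(Rational(4765, 3269), Rational(899, 929)) = Rational(7365516, 3036901)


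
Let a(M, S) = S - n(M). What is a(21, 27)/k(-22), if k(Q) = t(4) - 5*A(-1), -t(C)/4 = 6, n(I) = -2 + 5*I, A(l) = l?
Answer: 4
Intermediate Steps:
t(C) = -24 (t(C) = -4*6 = -24)
a(M, S) = 2 + S - 5*M (a(M, S) = S - (-2 + 5*M) = S + (2 - 5*M) = 2 + S - 5*M)
k(Q) = -19 (k(Q) = -24 - 5*(-1) = -24 + 5 = -19)
a(21, 27)/k(-22) = (2 + 27 - 5*21)/(-19) = (2 + 27 - 105)*(-1/19) = -76*(-1/19) = 4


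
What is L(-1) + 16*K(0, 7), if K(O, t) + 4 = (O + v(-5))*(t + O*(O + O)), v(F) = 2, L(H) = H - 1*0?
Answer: 159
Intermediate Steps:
L(H) = H (L(H) = H + 0 = H)
K(O, t) = -4 + (2 + O)*(t + 2*O²) (K(O, t) = -4 + (O + 2)*(t + O*(O + O)) = -4 + (2 + O)*(t + O*(2*O)) = -4 + (2 + O)*(t + 2*O²))
L(-1) + 16*K(0, 7) = -1 + 16*(-4 + 2*7 + 2*0³ + 4*0² + 0*7) = -1 + 16*(-4 + 14 + 2*0 + 4*0 + 0) = -1 + 16*(-4 + 14 + 0 + 0 + 0) = -1 + 16*10 = -1 + 160 = 159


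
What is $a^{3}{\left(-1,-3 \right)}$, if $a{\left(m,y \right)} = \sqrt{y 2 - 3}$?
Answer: $- 27 i \approx - 27.0 i$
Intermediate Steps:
$a{\left(m,y \right)} = \sqrt{-3 + 2 y}$ ($a{\left(m,y \right)} = \sqrt{2 y - 3} = \sqrt{-3 + 2 y}$)
$a^{3}{\left(-1,-3 \right)} = \left(\sqrt{-3 + 2 \left(-3\right)}\right)^{3} = \left(\sqrt{-3 - 6}\right)^{3} = \left(\sqrt{-9}\right)^{3} = \left(3 i\right)^{3} = - 27 i$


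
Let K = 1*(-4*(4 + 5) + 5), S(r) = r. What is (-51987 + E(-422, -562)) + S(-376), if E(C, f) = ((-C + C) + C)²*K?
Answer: -5572967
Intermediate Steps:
K = -31 (K = 1*(-4*9 + 5) = 1*(-36 + 5) = 1*(-31) = -31)
E(C, f) = -31*C² (E(C, f) = ((-C + C) + C)²*(-31) = (0 + C)²*(-31) = C²*(-31) = -31*C²)
(-51987 + E(-422, -562)) + S(-376) = (-51987 - 31*(-422)²) - 376 = (-51987 - 31*178084) - 376 = (-51987 - 5520604) - 376 = -5572591 - 376 = -5572967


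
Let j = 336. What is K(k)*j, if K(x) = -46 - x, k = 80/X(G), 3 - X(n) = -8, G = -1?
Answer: -196896/11 ≈ -17900.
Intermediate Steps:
X(n) = 11 (X(n) = 3 - 1*(-8) = 3 + 8 = 11)
k = 80/11 ≈ 7.2727
K(k)*j = (-46 - 1*80/11)*336 = (-46 - 80/11)*336 = -586/11*336 = -196896/11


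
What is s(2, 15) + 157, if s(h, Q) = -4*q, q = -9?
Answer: 193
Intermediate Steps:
s(h, Q) = 36 (s(h, Q) = -4*(-9) = 36)
s(2, 15) + 157 = 36 + 157 = 193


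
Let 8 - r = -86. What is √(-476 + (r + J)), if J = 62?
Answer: 8*I*√5 ≈ 17.889*I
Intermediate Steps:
r = 94 (r = 8 - 1*(-86) = 8 + 86 = 94)
√(-476 + (r + J)) = √(-476 + (94 + 62)) = √(-476 + 156) = √(-320) = 8*I*√5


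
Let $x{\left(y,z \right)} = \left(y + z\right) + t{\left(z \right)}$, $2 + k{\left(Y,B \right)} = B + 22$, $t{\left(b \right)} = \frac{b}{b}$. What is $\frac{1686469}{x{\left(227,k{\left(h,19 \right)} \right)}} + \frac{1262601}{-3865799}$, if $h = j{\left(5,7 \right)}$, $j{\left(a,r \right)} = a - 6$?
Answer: $\frac{6519213059264}{1032168333} \approx 6316.0$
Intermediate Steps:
$j{\left(a,r \right)} = -6 + a$ ($j{\left(a,r \right)} = a - 6 = -6 + a$)
$h = -1$ ($h = -6 + 5 = -1$)
$t{\left(b \right)} = 1$
$k{\left(Y,B \right)} = 20 + B$ ($k{\left(Y,B \right)} = -2 + \left(B + 22\right) = -2 + \left(22 + B\right) = 20 + B$)
$x{\left(y,z \right)} = 1 + y + z$ ($x{\left(y,z \right)} = \left(y + z\right) + 1 = 1 + y + z$)
$\frac{1686469}{x{\left(227,k{\left(h,19 \right)} \right)}} + \frac{1262601}{-3865799} = \frac{1686469}{1 + 227 + \left(20 + 19\right)} + \frac{1262601}{-3865799} = \frac{1686469}{1 + 227 + 39} + 1262601 \left(- \frac{1}{3865799}\right) = \frac{1686469}{267} - \frac{1262601}{3865799} = \frac{6519213059264}{1032168333}$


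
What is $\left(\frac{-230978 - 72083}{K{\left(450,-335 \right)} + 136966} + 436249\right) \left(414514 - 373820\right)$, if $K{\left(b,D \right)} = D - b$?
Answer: $\frac{2417570394593552}{136181} \approx 1.7753 \cdot 10^{10}$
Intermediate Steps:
$\left(\frac{-230978 - 72083}{K{\left(450,-335 \right)} + 136966} + 436249\right) \left(414514 - 373820\right) = \left(\frac{-230978 - 72083}{\left(-335 - 450\right) + 136966} + 436249\right) \left(414514 - 373820\right) = \left(- \frac{303061}{\left(-335 - 450\right) + 136966} + 436249\right) 40694 = \left(- \frac{303061}{-785 + 136966} + 436249\right) 40694 = \left(- \frac{303061}{136181} + 436249\right) 40694 = \frac{59408522008}{136181} \cdot 40694 = \frac{2417570394593552}{136181}$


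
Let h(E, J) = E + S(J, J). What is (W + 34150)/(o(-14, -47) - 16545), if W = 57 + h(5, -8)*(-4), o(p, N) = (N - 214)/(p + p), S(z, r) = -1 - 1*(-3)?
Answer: -319004/154333 ≈ -2.0670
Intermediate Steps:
S(z, r) = 2 (S(z, r) = -1 + 3 = 2)
h(E, J) = 2 + E (h(E, J) = E + 2 = 2 + E)
o(p, N) = (-214 + N)/(2*p) (o(p, N) = (-214 + N)/((2*p)) = (-214 + N)*(1/(2*p)) = (-214 + N)/(2*p))
W = 29 (W = 57 + (2 + 5)*(-4) = 57 + 7*(-4) = 57 - 28 = 29)
(W + 34150)/(o(-14, -47) - 16545) = (29 + 34150)/((½)*(-214 - 47)/(-14) - 16545) = 34179/((½)*(-1/14)*(-261) - 16545) = 34179/(261/28 - 16545) = 34179/(-462999/28) = 34179*(-28/462999) = -319004/154333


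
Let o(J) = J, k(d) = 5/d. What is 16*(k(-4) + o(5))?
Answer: 60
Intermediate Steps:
16*(k(-4) + o(5)) = 16*(5/(-4) + 5) = 16*(5*(-1/4) + 5) = 16*(-5/4 + 5) = 16*(15/4) = 60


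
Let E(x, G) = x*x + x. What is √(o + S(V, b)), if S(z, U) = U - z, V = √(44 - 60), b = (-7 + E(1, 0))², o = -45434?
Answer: √(-45409 - 4*I) ≈ 0.0094 - 213.09*I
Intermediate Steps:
E(x, G) = x + x² (E(x, G) = x² + x = x + x²)
b = 25 (b = (-7 + 1*(1 + 1))² = (-7 + 1*2)² = (-7 + 2)² = (-5)² = 25)
V = 4*I (V = √(-16) = 4*I ≈ 4.0*I)
√(o + S(V, b)) = √(-45434 + (25 - 4*I)) = √(-45409 - 4*I)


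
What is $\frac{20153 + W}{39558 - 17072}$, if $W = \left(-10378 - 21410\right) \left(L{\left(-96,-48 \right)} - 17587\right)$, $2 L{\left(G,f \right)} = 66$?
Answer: $\frac{558026705}{22486} \approx 24817.0$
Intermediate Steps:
$L{\left(G,f \right)} = 33$ ($L{\left(G,f \right)} = \frac{1}{2} \cdot 66 = 33$)
$W = 558006552$ ($W = \left(-10378 - 21410\right) \left(33 - 17587\right) = \left(-31788\right) \left(-17554\right) = 558006552$)
$\frac{20153 + W}{39558 - 17072} = \frac{20153 + 558006552}{39558 - 17072} = \frac{558026705}{22486}$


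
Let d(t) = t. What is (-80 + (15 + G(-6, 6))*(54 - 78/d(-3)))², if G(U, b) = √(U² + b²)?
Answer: 1715200 + 1075200*√2 ≈ 3.2358e+6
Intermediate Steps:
(-80 + (15 + G(-6, 6))*(54 - 78/d(-3)))² = (-80 + (15 + √((-6)² + 6²))*(54 - 78/(-3)))² = (-80 + (15 + √(36 + 36))*(54 - 78*(-⅓)))² = (-80 + (15 + √72)*(54 + 26))² = (-80 + (15 + 6*√2)*80)² = (-80 + (1200 + 480*√2))² = (1120 + 480*√2)²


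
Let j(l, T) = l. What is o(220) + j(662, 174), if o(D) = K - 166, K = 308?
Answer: 804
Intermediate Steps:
o(D) = 142 (o(D) = 308 - 166 = 142)
o(220) + j(662, 174) = 142 + 662 = 804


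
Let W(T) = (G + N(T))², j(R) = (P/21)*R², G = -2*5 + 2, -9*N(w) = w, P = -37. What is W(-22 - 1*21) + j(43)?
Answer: -1841264/567 ≈ -3247.4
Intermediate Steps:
N(w) = -w/9
G = -8 (G = -10 + 2 = -8)
j(R) = -37*R²/21 (j(R) = (-37/21)*R² = (-37*1/21)*R² = -37*R²/21)
W(T) = (-8 - T/9)²
W(-22 - 1*21) + j(43) = (72 + (-22 - 1*21))²/81 - 37/21*43² = (72 + (-22 - 21))²/81 - 37/21*1849 = (72 - 43)²/81 - 68413/21 = (1/81)*29² - 68413/21 = (1/81)*841 - 68413/21 = 841/81 - 68413/21 = -1841264/567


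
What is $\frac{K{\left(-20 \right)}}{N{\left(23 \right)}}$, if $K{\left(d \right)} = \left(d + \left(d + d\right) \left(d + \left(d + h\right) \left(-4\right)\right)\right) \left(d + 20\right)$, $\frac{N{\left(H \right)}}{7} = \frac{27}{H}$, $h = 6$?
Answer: $0$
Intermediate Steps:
$N{\left(H \right)} = \frac{189}{H}$ ($N{\left(H \right)} = 7 \frac{27}{H} = \frac{189}{H}$)
$K{\left(d \right)} = \left(20 + d\right) \left(d + 2 d \left(-24 - 3 d\right)\right)$ ($K{\left(d \right)} = \left(d + \left(d + d\right) \left(d + \left(d + 6\right) \left(-4\right)\right)\right) \left(d + 20\right) = \left(d + 2 d \left(d + \left(6 + d\right) \left(-4\right)\right)\right) \left(20 + d\right) = \left(d + 2 d \left(d - \left(24 + 4 d\right)\right)\right) \left(20 + d\right) = \left(d + 2 d \left(-24 - 3 d\right)\right) \left(20 + d\right) = \left(20 + d\right) \left(d + 2 d \left(-24 - 3 d\right)\right)$)
$\frac{K{\left(-20 \right)}}{N{\left(23 \right)}} = \frac{\left(-1\right) \left(-20\right) \left(940 + 6 \left(-20\right)^{2} + 167 \left(-20\right)\right)}{189 \cdot \frac{1}{23}} = \frac{\left(-1\right) \left(-20\right) \left(940 + 6 \cdot 400 - 3340\right)}{189 \cdot \frac{1}{23}} = \frac{\left(-1\right) \left(-20\right) \left(940 + 2400 - 3340\right)}{\frac{189}{23}} = \left(-1\right) \left(-20\right) 0 \cdot \frac{23}{189} = 0 \cdot \frac{23}{189} = 0$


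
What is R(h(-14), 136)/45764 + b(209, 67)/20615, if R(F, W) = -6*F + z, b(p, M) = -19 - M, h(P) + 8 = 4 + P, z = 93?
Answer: 207911/943424860 ≈ 0.00022038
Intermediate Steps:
h(P) = -4 + P (h(P) = -8 + (4 + P) = -4 + P)
R(F, W) = 93 - 6*F (R(F, W) = -6*F + 93 = 93 - 6*F)
R(h(-14), 136)/45764 + b(209, 67)/20615 = (93 - 6*(-4 - 14))/45764 + (-19 - 1*67)/20615 = (93 - 6*(-18))*(1/45764) + (-19 - 67)*(1/20615) = (93 + 108)*(1/45764) - 86*1/20615 = 201*(1/45764) - 86/20615 = 201/45764 - 86/20615 = 207911/943424860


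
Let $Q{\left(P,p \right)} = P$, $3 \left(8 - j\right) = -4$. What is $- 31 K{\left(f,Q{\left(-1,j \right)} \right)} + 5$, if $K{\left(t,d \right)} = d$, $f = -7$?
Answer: $36$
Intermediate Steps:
$j = \frac{28}{3}$ ($j = 8 - - \frac{4}{3} = 8 + \frac{4}{3} = \frac{28}{3} \approx 9.3333$)
$- 31 K{\left(f,Q{\left(-1,j \right)} \right)} + 5 = \left(-31\right) \left(-1\right) + 5 = 31 + 5 = 36$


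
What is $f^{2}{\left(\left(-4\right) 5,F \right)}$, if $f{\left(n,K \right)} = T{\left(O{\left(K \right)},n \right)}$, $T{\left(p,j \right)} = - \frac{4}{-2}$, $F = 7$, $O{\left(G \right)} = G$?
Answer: $4$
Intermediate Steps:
$T{\left(p,j \right)} = 2$ ($T{\left(p,j \right)} = \left(-4\right) \left(- \frac{1}{2}\right) = 2$)
$f{\left(n,K \right)} = 2$
$f^{2}{\left(\left(-4\right) 5,F \right)} = 2^{2} = 4$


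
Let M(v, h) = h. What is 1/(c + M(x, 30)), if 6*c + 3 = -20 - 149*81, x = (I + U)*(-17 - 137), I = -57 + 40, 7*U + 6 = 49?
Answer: -3/5956 ≈ -0.00050369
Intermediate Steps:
U = 43/7 (U = -6/7 + (⅐)*49 = -6/7 + 7 = 43/7 ≈ 6.1429)
I = -17
x = 1672 (x = (-17 + 43/7)*(-17 - 137) = -76/7*(-154) = 1672)
c = -6046/3 (c = -½ + (-20 - 149*81)/6 = -½ + (-20 - 12069)/6 = -½ + (⅙)*(-12089) = -½ - 12089/6 = -6046/3 ≈ -2015.3)
1/(c + M(x, 30)) = 1/(-6046/3 + 30) = 1/(-5956/3) = -3/5956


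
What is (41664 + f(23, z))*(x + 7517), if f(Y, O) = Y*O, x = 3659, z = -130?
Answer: 432220624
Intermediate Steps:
f(Y, O) = O*Y
(41664 + f(23, z))*(x + 7517) = (41664 - 130*23)*(3659 + 7517) = (41664 - 2990)*11176 = 38674*11176 = 432220624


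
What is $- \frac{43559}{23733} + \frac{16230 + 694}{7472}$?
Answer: $\frac{19046111}{44333244} \approx 0.42961$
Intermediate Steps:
$- \frac{43559}{23733} + \frac{16230 + 694}{7472} = \left(-43559\right) \frac{1}{23733} + 16924 \cdot \frac{1}{7472} = - \frac{43559}{23733} + \frac{4231}{1868} = \frac{19046111}{44333244}$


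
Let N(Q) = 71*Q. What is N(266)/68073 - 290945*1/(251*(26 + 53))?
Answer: -19431008491/1349819517 ≈ -14.395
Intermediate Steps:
N(266)/68073 - 290945*1/(251*(26 + 53)) = (71*266)/68073 - 290945*1/(251*(26 + 53)) = 18886*(1/68073) - 290945/(251*79) = 18886/68073 - 290945/19829 = -19431008491/1349819517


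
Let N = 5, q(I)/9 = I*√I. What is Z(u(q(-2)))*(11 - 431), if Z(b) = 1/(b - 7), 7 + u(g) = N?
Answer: 140/3 ≈ 46.667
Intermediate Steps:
q(I) = 9*I^(3/2) (q(I) = 9*(I*√I) = 9*I^(3/2))
u(g) = -2 (u(g) = -7 + 5 = -2)
Z(b) = 1/(-7 + b)
Z(u(q(-2)))*(11 - 431) = (11 - 431)/(-7 - 2) = -420/(-9) = -⅑*(-420) = 140/3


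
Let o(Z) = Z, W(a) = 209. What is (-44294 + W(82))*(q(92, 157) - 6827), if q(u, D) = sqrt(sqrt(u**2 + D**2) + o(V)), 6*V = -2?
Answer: 300968295 - 14695*sqrt(-3 + 9*sqrt(33113)) ≈ 3.0037e+8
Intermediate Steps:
V = -1/3 (V = (1/6)*(-2) = -1/3 ≈ -0.33333)
q(u, D) = sqrt(-1/3 + sqrt(D**2 + u**2)) (q(u, D) = sqrt(sqrt(u**2 + D**2) - 1/3) = sqrt(sqrt(D**2 + u**2) - 1/3) = sqrt(-1/3 + sqrt(D**2 + u**2)))
(-44294 + W(82))*(q(92, 157) - 6827) = (-44294 + 209)*(sqrt(-3 + 9*sqrt(157**2 + 92**2))/3 - 6827) = -44085*(sqrt(-3 + 9*sqrt(24649 + 8464))/3 - 6827) = -44085*(sqrt(-3 + 9*sqrt(33113))/3 - 6827) = -44085*(-6827 + sqrt(-3 + 9*sqrt(33113))/3) = 300968295 - 14695*sqrt(-3 + 9*sqrt(33113))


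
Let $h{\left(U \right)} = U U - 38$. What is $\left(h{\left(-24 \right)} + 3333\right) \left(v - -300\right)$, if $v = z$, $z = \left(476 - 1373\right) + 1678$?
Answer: $4184551$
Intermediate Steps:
$z = 781$ ($z = -897 + 1678 = 781$)
$h{\left(U \right)} = -38 + U^{2}$ ($h{\left(U \right)} = U^{2} - 38 = -38 + U^{2}$)
$v = 781$
$\left(h{\left(-24 \right)} + 3333\right) \left(v - -300\right) = \left(\left(-38 + \left(-24\right)^{2}\right) + 3333\right) \left(781 - -300\right) = \left(\left(-38 + 576\right) + 3333\right) \left(781 + \left(-552 + 852\right)\right) = \left(538 + 3333\right) \left(781 + 300\right) = 3871 \cdot 1081 = 4184551$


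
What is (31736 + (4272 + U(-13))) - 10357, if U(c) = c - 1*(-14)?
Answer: 25652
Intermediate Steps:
U(c) = 14 + c (U(c) = c + 14 = 14 + c)
(31736 + (4272 + U(-13))) - 10357 = (31736 + (4272 + (14 - 13))) - 10357 = (31736 + (4272 + 1)) - 10357 = (31736 + 4273) - 10357 = 36009 - 10357 = 25652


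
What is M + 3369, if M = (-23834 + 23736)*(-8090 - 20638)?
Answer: 2818713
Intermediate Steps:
M = 2815344 (M = -98*(-28728) = 2815344)
M + 3369 = 2815344 + 3369 = 2818713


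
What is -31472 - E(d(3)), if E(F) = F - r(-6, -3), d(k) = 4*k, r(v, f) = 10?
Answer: -31474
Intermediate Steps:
E(F) = -10 + F (E(F) = F - 1*10 = F - 10 = -10 + F)
-31472 - E(d(3)) = -31472 - (-10 + 4*3) = -31472 - (-10 + 12) = -31472 - 1*2 = -31472 - 2 = -31474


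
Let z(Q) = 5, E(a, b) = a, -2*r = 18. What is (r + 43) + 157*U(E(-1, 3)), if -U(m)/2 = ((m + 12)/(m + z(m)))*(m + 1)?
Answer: 34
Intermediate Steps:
r = -9 (r = -½*18 = -9)
U(m) = -2*(1 + m)*(12 + m)/(5 + m) (U(m) = -2*(m + 12)/(m + 5)*(m + 1) = -2*(12 + m)/(5 + m)*(1 + m) = -2*(1 + m)*(12 + m)/(5 + m))
(r + 43) + 157*U(E(-1, 3)) = (-9 + 43) + 157*(2*(-12 - 1*(-1)² - 13*(-1))/(5 - 1)) = 34 + 157*(2*(-12 - 1*1 + 13)/4) = 34 + 157*(2*(¼)*(-12 - 1 + 13)) = 34 + 157*(2*(¼)*0) = 34 + 157*0 = 34 + 0 = 34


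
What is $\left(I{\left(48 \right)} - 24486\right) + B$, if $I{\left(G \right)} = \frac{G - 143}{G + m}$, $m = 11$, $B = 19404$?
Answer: $- \frac{299933}{59} \approx -5083.6$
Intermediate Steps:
$I{\left(G \right)} = \frac{-143 + G}{11 + G}$ ($I{\left(G \right)} = \frac{G - 143}{G + 11} = \frac{-143 + G}{11 + G}$)
$\left(I{\left(48 \right)} - 24486\right) + B = \left(\frac{-143 + 48}{11 + 48} - 24486\right) + 19404 = \left(\frac{1}{59} \left(-95\right) - 24486\right) + 19404 = \left(- \frac{95}{59} - 24486\right) + 19404 = - \frac{1444769}{59} + 19404 = - \frac{299933}{59}$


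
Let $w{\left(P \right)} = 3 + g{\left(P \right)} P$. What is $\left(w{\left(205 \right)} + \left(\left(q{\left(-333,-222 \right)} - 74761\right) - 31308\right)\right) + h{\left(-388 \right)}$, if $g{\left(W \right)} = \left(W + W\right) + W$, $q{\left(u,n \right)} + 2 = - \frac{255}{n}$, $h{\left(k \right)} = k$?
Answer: $\frac{1451891}{74} \approx 19620.0$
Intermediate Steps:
$q{\left(u,n \right)} = -2 - \frac{255}{n}$
$g{\left(W \right)} = 3 W$ ($g{\left(W \right)} = 2 W + W = 3 W$)
$w{\left(P \right)} = 3 + 3 P^{2}$ ($w{\left(P \right)} = 3 + 3 P P = 3 + 3 P^{2}$)
$\left(w{\left(205 \right)} + \left(\left(q{\left(-333,-222 \right)} - 74761\right) - 31308\right)\right) + h{\left(-388 \right)} = \left(\left(3 + 3 \cdot 205^{2}\right) - \frac{7849169}{74}\right) - 388 = \left(\left(3 + 3 \cdot 42025\right) - \frac{7849169}{74}\right) - 388 = \left(\left(3 + 126075\right) + \left(\left(\left(-2 + \frac{85}{74}\right) - 74761\right) - 31308\right)\right) - 388 = \left(126078 - \frac{7849169}{74}\right) - 388 = \frac{1480603}{74} - 388 = \frac{1451891}{74}$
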